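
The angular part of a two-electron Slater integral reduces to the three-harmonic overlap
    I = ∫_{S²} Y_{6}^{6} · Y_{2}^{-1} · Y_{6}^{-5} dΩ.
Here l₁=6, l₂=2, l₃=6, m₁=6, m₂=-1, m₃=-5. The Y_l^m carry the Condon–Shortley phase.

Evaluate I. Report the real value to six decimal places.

Rules hold: Σm=0, L=14 even, 4≤6≤8.
N = 13·5·13 = 845
Δ = 2!·10!·2!/15! = 1/90090
Racah Σ t=0..2: t=0:+1/69120 t=1:−1/14400 t=2:+1/69120 = -7/172800
⇒ 3j(6 2 6; 0 0 0)² = 14/715, sgn -1
Racah Σ t=0..0: t=0:+1/7257600 = 1/7257600
⇒ 3j(6 2 6; 6 -1 -5)² = 11/455, sgn -1
4πI² = N·(3j₀)²·(3jₘ)² = 2/5
I = +1·√(0.4/4π) = 0.17841241

0.178412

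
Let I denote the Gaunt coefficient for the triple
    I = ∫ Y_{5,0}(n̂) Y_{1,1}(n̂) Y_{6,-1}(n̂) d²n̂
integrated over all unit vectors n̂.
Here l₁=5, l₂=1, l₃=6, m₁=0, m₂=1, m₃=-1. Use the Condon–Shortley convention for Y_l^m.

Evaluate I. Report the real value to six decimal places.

-0.187239

Checks pass: Σm=0; 12 even; l₃=6∈[4,6].
(2·5+1)(2·1+1)(2·6+1) = 429
Δ: 0! 10! 2! / 13! → 1/858
sum: t=0:+1/14400 = 1/14400
3j²(5 1 6; 0 0 0) = Δ·Π!·Σ² = 6/143  (sign +1)
sum: t=0:+1/28800 = 1/28800
3j²(5 1 6; 0 1 -1) = Δ·Π!·Σ² = 7/286  (sign -1)
combine: 4πI² = 429·6/143·7/286 = 63/143
take √, sign -1: I = -0.18723944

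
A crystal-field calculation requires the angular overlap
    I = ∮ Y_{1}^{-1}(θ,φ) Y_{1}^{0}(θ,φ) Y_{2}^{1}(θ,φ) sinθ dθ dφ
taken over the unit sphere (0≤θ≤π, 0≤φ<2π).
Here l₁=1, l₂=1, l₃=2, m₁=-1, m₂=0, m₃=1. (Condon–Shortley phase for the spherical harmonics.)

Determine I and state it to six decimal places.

m-sum 0 ✓  L=4 even ✓  0≤2≤2 ✓
Π(2lᵢ+1) = 3×3×5 = 45
triangle coeff Δ(1,1,2) = 1/30
Σ_t [0,0]: t=0:+1/1 = 1/1
(3j)²=2/15 [(1 1 2; 0 0 0)], sign=+1
Σ_t [0,0]: t=0:+1/2 = 1/2
(3j)²=1/10 [(1 1 2; -1 0 1)], sign=-1
⇒ 4πI² = 3/5
I = (-1)√(3/5/(4π)) = -0.21850969

-0.218510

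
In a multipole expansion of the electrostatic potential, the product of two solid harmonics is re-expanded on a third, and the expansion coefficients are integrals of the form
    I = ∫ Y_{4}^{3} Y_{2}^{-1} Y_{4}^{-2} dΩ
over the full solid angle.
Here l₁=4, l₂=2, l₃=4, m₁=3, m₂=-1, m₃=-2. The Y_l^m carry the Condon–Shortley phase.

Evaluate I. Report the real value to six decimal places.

Checks pass: Σm=0; 10 even; l₃=4∈[2,6].
(2·4+1)(2·2+1)(2·4+1) = 405
Δ: 2! 6! 2! / 11! → 1/13860
sum: t=0:+1/192 t=1:−1/36 t=2:+1/192 = -5/288
3j²(4 2 4; 0 0 0) = Δ·Π!·Σ² = 20/693  (sign -1)
sum: t=0:+1/240 t=1:−1/1440 = 1/288
3j²(4 2 4; 3 -1 -2) = Δ·Π!·Σ² = 5/132  (sign +1)
combine: 4πI² = 405·20/693·5/132 = 375/847
take √, sign -1: I = -0.18770204

-0.187702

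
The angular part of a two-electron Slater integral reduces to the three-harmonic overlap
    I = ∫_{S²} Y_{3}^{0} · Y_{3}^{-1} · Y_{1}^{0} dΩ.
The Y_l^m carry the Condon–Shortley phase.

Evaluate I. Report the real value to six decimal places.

0.000000

m-sum = 0 − 1 + 0 = -1 ≠ 0 ⇒ I = 0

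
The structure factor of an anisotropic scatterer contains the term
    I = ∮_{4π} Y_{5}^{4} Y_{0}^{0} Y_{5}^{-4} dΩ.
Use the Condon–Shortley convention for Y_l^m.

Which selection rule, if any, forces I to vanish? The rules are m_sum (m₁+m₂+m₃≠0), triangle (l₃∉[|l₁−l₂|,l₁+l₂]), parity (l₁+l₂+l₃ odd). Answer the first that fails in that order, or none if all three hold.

azimuthal sum: 4 + 0 − 4 = 0  ✓
5 ≤ 5 ≤ 5 (triangle on l)  ✓
L = 5 + 0 + 5 = 10 (even)  ✓

none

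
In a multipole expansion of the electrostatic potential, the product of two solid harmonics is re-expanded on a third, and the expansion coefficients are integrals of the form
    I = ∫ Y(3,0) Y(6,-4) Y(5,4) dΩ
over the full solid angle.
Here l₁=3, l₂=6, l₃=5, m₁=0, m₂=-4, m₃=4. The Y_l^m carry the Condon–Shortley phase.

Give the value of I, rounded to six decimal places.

Checks pass: Σm=0; 14 even; l₃=5∈[3,9].
(2·3+1)(2·6+1)(2·5+1) = 1001
Δ: 4! 2! 8! / 15! → 1/675675
sum: t=1:−1/8640 t=2:+1/2304 t=3:−1/8640 = 7/34560
3j²(3 6 5; 0 0 0) = Δ·Π!·Σ² = 7/429  (sign -1)
sum: t=1:−1/60480 t=2:+1/161280 = -1/96768
3j²(3 6 5; 0 -4 4) = Δ·Π!·Σ² = 15/1001  (sign +1)
combine: 4πI² = 1001·7/429·15/1001 = 35/143
take √, sign -1: I = -0.13956004

-0.139560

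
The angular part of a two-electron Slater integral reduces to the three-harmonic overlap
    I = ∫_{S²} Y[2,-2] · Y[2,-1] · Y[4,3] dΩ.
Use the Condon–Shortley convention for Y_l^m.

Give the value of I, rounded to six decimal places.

Checks pass: Σm=0; 8 even; l₃=4∈[0,4].
(2·2+1)(2·2+1)(2·4+1) = 225
Δ: 0! 4! 4! / 9! → 1/630
sum: t=0:+1/16 = 1/16
3j²(2 2 4; 0 0 0) = Δ·Π!·Σ² = 2/35  (sign +1)
sum: t=0:+1/144 = 1/144
3j²(2 2 4; -2 -1 3) = Δ·Π!·Σ² = 1/18  (sign -1)
combine: 4πI² = 225·2/35·1/18 = 5/7
take √, sign -1: I = -0.23841361

-0.238414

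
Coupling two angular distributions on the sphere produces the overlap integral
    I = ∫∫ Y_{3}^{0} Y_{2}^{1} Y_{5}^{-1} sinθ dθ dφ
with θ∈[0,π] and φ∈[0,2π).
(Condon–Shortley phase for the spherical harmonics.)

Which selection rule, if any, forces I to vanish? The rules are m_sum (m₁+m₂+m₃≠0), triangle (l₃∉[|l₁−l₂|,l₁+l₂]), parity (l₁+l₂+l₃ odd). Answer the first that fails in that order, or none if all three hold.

Σmᵢ = 0  ✓
l₃∈[|l₁−l₂|,l₁+l₂]=[1,5], have l₃=5  ✓
Σlᵢ = 10 ⇒ even  ✓

none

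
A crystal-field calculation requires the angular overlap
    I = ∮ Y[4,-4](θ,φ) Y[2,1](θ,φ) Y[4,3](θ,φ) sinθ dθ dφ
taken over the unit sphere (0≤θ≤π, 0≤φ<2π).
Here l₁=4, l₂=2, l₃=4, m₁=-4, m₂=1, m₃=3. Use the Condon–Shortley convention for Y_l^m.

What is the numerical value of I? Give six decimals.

0.198645

Rules hold: Σm=0, L=10 even, 2≤4≤6.
N = 9·5·9 = 405
Δ = 2!·6!·2!/11! = 1/13860
Racah Σ t=0..2: t=0:+1/192 t=1:−1/36 t=2:+1/192 = -5/288
⇒ 3j(4 2 4; 0 0 0)² = 20/693, sgn -1
Racah Σ t=2..2: t=2:+1/1440 = 1/1440
⇒ 3j(4 2 4; -4 1 3)² = 7/165, sgn -1
4πI² = N·(3j₀)²·(3jₘ)² = 60/121
I = +1·√(0.495868/4π) = 0.19864517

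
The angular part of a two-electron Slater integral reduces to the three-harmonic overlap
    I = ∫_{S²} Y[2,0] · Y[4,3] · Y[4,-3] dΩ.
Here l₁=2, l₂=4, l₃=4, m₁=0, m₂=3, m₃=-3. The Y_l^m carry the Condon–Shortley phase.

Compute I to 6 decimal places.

0.057344

Rules hold: Σm=0, L=10 even, 2≤4≤6.
N = 5·9·9 = 405
Δ = 2!·2!·6!/11! = 1/13860
Racah Σ t=0..2: t=0:+1/192 t=1:−1/36 t=2:+1/192 = -5/288
⇒ 3j(2 4 4; 0 0 0)² = 20/693, sgn -1
Racah Σ t=1..2: t=1:−1/720 t=2:+1/480 = 1/1440
⇒ 3j(2 4 4; 0 3 -3)² = 7/1980, sgn -1
4πI² = N·(3j₀)²·(3jₘ)² = 5/121
I = +1·√(0.0413223/4π) = 0.05734392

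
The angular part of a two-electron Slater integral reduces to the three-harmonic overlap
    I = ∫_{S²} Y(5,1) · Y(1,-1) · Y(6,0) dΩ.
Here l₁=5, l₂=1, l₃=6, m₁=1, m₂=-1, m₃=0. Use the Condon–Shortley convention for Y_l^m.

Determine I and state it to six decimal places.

m-sum 0 ✓  L=12 even ✓  4≤6≤6 ✓
Π(2lᵢ+1) = 11×3×13 = 429
triangle coeff Δ(5,1,6) = 1/858
Σ_t [0,0]: t=0:+1/14400 = 1/14400
(3j)²=6/143 [(5 1 6; 0 0 0)], sign=+1
Σ_t [0,0]: t=0:+1/34560 = 1/34560
(3j)²=5/286 [(5 1 6; 1 -1 0)], sign=+1
⇒ 4πI² = 45/143
I = (+1)√(45/143/(4π)) = 0.15824621

0.158246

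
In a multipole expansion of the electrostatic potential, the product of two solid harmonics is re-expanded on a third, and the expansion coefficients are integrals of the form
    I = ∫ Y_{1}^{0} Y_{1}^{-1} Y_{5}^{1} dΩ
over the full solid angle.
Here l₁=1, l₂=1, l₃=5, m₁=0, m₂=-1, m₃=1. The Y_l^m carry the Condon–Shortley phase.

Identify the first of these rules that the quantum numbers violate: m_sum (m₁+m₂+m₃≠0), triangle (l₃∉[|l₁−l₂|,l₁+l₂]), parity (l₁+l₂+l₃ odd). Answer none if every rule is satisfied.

triangle

m₁+m₂+m₃ = 0 − 1 + 1 = 0  ✓
triangle: |1−1|=0 ≤ l₃=5 ≤ 1+1=2  ✗
parity: l₁+l₂+l₃ = 7 is odd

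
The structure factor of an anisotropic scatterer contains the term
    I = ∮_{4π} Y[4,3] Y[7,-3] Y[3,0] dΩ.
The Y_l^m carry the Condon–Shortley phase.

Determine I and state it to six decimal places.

m-sum 0 ✓  L=14 even ✓  3≤3≤11 ✓
Π(2lᵢ+1) = 9×15×7 = 945
triangle coeff Δ(4,7,3) = 1/45045
Σ_t [4,4]: t=4:+1/20736 = 1/20736
(3j)²=35/1287 [(4 7 3; 0 0 0)], sign=-1
Σ_t [1,1]: t=1:−1/181440 = -1/181440
(3j)²=32/3003 [(4 7 3; 3 -3 0)], sign=+1
⇒ 4πI² = 5600/20449
I = (-1)√(5600/20449/(4π)) = -0.14762267

-0.147623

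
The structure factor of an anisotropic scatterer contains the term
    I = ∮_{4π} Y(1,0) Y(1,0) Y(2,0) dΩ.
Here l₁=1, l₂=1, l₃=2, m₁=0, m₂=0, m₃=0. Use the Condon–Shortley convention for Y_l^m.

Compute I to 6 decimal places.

Checks pass: Σm=0; 4 even; l₃=2∈[0,2].
(2·1+1)(2·1+1)(2·2+1) = 45
Δ: 0! 2! 2! / 5! → 1/30
sum: t=0:+1/1 = 1/1
3j²(1 1 2; 0 0 0) = Δ·Π!·Σ² = 2/15  (sign +1)
(m-triple is (0,0,0) — same symbol as above.)
combine: 4πI² = 45·2/15·2/15 = 4/5
take √, sign +1: I = 0.25231325

0.252313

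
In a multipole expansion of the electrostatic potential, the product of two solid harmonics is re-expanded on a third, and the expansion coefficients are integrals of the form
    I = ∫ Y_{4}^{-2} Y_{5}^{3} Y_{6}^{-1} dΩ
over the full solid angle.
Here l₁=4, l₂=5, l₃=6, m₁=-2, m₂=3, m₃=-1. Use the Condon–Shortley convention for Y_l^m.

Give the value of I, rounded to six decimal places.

0.000000

Σlᵢ=15 odd — θ-integrand is odd under cosθ→−cosθ; I=0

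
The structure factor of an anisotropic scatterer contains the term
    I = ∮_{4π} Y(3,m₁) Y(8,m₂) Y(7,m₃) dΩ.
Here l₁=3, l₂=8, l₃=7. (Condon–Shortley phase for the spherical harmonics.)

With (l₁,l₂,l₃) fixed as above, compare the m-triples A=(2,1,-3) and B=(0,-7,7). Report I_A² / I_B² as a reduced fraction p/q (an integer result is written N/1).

Same 3,8,7: normalisation and zero-m 3j drop out of the ratio.
A: Δ: 4! 2! 12! / 19! → 1/5290740; sum: t=0:+1/52254720 t=1:−1/11612160 = -1/14929920; 3j²(3 8 7; 2 1 -3) = Δ·Π!·Σ² = 1225/75582  (sign -1)
B: Δ: 4! 2! 12! / 19! → 1/5290740; sum: t=1:−1/5748019200 = -1/5748019200; 3j²(3 8 7; 0 -7 7) = Δ·Π!·Σ² = 91/3876  (sign -1)
I_A²/I_B² = (1225/75582)/(91/3876) = 350/507

350/507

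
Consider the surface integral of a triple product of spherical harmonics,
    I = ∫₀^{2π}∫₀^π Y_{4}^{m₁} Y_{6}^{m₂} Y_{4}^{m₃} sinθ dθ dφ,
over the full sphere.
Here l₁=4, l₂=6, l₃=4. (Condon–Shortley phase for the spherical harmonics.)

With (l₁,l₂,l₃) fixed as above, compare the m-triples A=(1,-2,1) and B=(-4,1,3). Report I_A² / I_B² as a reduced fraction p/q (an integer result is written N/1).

Shared (l₁,l₂,l₃)=(4,6,4): N and (l;000)² cancel in I_A²/I_B².
A: Δ = 6!·2!·6!/15! = 1/1261260; Racah Σ t=1..3: t=1:−1/8640 t=2:+1/2304 t=3:−1/8640 = 7/34560; ⇒ 3j(4 6 4; 1 -2 1)² = 7/429, sgn -1
B: Δ = 6!·2!·6!/15! = 1/1261260; Racah Σ t=6..6: t=6:+1/172800 = 1/172800; ⇒ 3j(4 6 4; -4 1 3)² = 7/2145, sgn -1
I_A²/I_B² = (7/429)/(7/2145) = 5/1

5/1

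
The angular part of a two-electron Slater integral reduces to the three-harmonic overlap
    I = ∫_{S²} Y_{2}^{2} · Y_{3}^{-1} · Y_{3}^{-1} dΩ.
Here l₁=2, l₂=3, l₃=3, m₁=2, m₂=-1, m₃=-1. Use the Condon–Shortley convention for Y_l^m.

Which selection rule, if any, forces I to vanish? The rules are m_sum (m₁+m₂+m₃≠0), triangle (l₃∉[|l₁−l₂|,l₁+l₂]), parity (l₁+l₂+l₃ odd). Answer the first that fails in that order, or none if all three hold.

azimuthal sum: 2 − 1 − 1 = 0  ✓
1 ≤ 3 ≤ 5 (triangle on l)  ✓
L = 2 + 3 + 3 = 8 (even)  ✓

none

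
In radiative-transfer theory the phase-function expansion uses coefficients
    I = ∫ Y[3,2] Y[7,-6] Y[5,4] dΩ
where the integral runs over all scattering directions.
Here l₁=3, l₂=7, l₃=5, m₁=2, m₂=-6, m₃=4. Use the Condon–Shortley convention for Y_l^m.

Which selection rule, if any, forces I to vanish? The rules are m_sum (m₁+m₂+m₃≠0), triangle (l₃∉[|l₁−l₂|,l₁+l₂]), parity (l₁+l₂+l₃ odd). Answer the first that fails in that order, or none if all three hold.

parity

azimuthal sum: 2 − 6 + 4 = 0  ✓
4 ≤ 5 ≤ 10 (triangle on l)  ✓
L = 3 + 7 + 5 = 15 (odd)  ✗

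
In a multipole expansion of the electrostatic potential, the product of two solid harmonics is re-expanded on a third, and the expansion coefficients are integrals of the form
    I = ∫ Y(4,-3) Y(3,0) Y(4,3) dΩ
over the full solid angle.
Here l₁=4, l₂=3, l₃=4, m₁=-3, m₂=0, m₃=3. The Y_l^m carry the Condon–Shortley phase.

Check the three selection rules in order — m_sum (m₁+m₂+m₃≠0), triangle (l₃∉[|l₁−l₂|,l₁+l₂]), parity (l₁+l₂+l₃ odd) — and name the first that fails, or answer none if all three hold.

azimuthal sum: -3 + 0 + 3 = 0  ✓
1 ≤ 4 ≤ 7 (triangle on l)  ✓
L = 4 + 3 + 4 = 11 (odd)  ✗

parity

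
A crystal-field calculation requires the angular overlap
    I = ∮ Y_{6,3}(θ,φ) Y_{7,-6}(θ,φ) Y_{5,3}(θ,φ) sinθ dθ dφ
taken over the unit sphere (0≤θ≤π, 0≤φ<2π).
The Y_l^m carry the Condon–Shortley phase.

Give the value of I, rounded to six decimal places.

m-sum 0 ✓  L=18 even ✓  1≤5≤13 ✓
Π(2lᵢ+1) = 13×15×11 = 2145
triangle coeff Δ(6,7,5) = 1/174594420
Σ_t [2,6]: t=2:+1/4147200 t=3:−1/207360 t=4:+1/82944 t=5:−1/207360 t=6:+1/4147200 = 1/345600
(3j)²=420/46189 [(6 7 5; 0 0 0)], sign=-1
Σ_t [0,1]: t=0:+1/29030400 t=1:−1/14515200 = -1/29030400
(3j)²=12/1615 [(6 7 5; 3 -6 3)], sign=-1
⇒ 4πI² = 15120/104329
I = (+1)√(15120/104329/(4π)) = 0.10739114

0.107391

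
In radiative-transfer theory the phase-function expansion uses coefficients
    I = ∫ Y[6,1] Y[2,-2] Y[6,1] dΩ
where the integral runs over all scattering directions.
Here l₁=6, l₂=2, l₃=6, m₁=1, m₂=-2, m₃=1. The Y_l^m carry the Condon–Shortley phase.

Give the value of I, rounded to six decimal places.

0.196649

Checks pass: Σm=0; 14 even; l₃=6∈[4,8].
(2·6+1)(2·2+1)(2·6+1) = 845
Δ: 2! 10! 2! / 15! → 1/90090
sum: t=0:+1/69120 t=1:−1/14400 t=2:+1/69120 = -7/172800
3j²(6 2 6; 0 0 0) = Δ·Π!·Σ² = 14/715  (sign -1)
sum: t=0:+1/57600 = 1/57600
3j²(6 2 6; 1 -2 1) = Δ·Π!·Σ² = 21/715  (sign -1)
combine: 4πI² = 845·14/715·21/715 = 294/605
take √, sign +1: I = 0.19664868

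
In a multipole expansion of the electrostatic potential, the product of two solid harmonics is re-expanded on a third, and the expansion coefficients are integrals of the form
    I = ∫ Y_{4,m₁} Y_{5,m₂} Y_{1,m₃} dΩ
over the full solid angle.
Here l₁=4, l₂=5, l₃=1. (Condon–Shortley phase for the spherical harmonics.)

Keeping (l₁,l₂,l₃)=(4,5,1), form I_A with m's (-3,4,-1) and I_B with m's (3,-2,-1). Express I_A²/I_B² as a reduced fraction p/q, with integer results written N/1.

12/1

Same 4,5,1: normalisation and zero-m 3j drop out of the ratio.
A: Δ: 8! 0! 2! / 11! → 1/495; sum: t=7:−1/10080 = -1/10080; 3j²(4 5 1; -3 4 -1) = Δ·Π!·Σ² = 4/55  (sign -1)
B: Δ: 8! 0! 2! / 11! → 1/495; sum: t=1:−1/10080 = -1/10080; 3j²(4 5 1; 3 -2 -1) = Δ·Π!·Σ² = 1/165  (sign -1)
I_A²/I_B² = (4/55)/(1/165) = 12/1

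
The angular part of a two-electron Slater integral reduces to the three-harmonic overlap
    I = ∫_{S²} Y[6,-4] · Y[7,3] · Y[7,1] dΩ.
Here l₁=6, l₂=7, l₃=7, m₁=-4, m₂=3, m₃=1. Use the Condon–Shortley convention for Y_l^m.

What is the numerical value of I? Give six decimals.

m-sum 0 ✓  L=20 even ✓  1≤7≤13 ✓
Π(2lᵢ+1) = 13×15×15 = 2925
triangle coeff Δ(6,7,7) = 1/2444321880
Σ_t [0,6]: t=0:+1/2612736000 t=1:−1/20736000 t=2:+1/1658880 t=3:−1/746496 t=4:+1/1658880 t=5:−1/20736000 t=6:+1/2612736000 = -1/4354560
(3j)²=1000/138567 [(6 7 7; 0 0 0)], sign=+1
Σ_t [4,6]: t=4:+1/49766400 t=5:−1/10368000 t=6:+1/19906560 = -13/497664000
(3j)²=91/17765 [(6 7 7; -4 3 1)], sign=-1
⇒ 4πI² = 1365000/12623809
I = (-1)√(1365000/12623809/(4π)) = -0.09276116

-0.092761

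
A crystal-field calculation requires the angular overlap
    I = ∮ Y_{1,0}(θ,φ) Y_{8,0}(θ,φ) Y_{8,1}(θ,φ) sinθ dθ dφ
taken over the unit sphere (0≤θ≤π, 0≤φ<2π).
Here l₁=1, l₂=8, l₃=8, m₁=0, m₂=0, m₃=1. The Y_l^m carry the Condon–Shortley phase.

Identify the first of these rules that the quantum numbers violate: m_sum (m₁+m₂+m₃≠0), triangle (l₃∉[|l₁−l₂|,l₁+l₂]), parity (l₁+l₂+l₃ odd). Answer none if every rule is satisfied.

m_sum

azimuthal sum: 0 + 0 + 1 = 1  ✗
7 ≤ 8 ≤ 9 (triangle on l)
L = 1 + 8 + 8 = 17 (odd)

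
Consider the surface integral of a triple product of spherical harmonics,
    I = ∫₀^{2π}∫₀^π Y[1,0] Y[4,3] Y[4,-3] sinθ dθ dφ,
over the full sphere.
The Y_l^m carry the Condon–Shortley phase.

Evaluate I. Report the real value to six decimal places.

0.000000

Σlᵢ=9 odd — θ-integrand is odd under cosθ→−cosθ; I=0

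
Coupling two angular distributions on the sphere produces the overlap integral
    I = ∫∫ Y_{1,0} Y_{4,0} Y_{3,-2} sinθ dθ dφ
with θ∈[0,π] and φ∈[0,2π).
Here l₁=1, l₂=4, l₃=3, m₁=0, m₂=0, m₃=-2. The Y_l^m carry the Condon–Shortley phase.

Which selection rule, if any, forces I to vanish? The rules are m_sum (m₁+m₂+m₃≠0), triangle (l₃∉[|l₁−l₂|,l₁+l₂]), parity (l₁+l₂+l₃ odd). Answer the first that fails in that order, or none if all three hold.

m_sum

m₁+m₂+m₃ = 0 + 0 − 2 = -2  ✗
triangle: |1−4|=3 ≤ l₃=3 ≤ 1+4=5
parity: l₁+l₂+l₃ = 8 is even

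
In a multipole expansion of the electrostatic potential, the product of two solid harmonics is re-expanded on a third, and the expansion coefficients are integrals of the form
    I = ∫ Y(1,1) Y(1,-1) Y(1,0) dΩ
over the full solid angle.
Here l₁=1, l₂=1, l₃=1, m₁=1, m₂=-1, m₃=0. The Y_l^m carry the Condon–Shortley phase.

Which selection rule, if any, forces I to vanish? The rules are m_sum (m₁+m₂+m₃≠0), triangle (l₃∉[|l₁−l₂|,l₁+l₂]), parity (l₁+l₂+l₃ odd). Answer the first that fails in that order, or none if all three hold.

Σmᵢ = 0  ✓
l₃∈[|l₁−l₂|,l₁+l₂]=[0,2], have l₃=1  ✓
Σlᵢ = 3 ⇒ odd  ✗

parity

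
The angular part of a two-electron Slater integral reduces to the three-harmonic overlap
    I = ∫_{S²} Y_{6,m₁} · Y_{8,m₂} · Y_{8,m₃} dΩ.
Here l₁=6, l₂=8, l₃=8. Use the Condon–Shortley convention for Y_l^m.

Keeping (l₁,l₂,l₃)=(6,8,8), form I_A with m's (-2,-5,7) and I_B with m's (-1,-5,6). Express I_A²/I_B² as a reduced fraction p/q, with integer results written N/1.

Shared (l₁,l₂,l₃)=(6,8,8): N and (l;000)² cancel in I_A²/I_B².
A: Δ = 6!·6!·10!/23! = 1/13742520792; Racah Σ t=2..3: t=2:+1/12541132800 t=3:−1/15676416000 = 1/62705664000; ⇒ 3j(6 8 8; -2 -5 7)² = 13/14858, sgn -1
B: Δ = 6!·6!·10!/23! = 1/13742520792; Racah Σ t=1..3: t=1:−1/6967296000 t=2:+1/2090188800 t=3:−1/6270566400 = 11/62705664000; ⇒ 3j(6 8 8; -1 -5 6)² = 1573/178296, sgn +1
I_A²/I_B² = (13/14858)/(1573/178296) = 12/121

12/121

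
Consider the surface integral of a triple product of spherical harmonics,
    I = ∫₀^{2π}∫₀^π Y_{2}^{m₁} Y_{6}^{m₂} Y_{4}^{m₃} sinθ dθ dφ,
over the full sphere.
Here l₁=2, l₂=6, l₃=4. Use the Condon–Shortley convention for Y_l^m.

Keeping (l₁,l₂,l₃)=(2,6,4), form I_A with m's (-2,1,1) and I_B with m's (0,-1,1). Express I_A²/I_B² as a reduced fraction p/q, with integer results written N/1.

Same 2,6,4: normalisation and zero-m 3j drop out of the ratio.
A: Δ: 4! 0! 8! / 13! → 1/6435; sum: t=4:+1/17280 = 1/17280; 3j²(2 6 4; -2 1 1) = Δ·Π!·Σ² = 7/1287  (sign -1)
B: Δ: 4! 0! 8! / 13! → 1/6435; sum: t=2:+1/2880 = 1/2880; 3j²(2 6 4; 0 -1 1) = Δ·Π!·Σ² = 14/429  (sign -1)
I_A²/I_B² = (7/1287)/(14/429) = 1/6

1/6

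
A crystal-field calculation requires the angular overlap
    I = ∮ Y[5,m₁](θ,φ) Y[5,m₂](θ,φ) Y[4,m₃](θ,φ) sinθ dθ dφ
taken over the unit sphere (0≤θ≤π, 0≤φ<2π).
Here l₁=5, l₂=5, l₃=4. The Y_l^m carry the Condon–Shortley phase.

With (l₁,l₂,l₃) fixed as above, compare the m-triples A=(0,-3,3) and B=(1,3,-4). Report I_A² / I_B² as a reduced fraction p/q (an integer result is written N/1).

l's match ⇒ only the (l;m) 3-j factors differ between A and B.
A: triangle coeff Δ(5,5,4) = 1/3153150; Σ_t [1,2]: t=1:−1/17280 t=2:+1/6912 = 1/11520; (3j)²=2/143 [(5 5 4; 0 -3 3)], sign=-1
B: triangle coeff Δ(5,5,4) = 1/3153150; Σ_t [4,4]: t=4:+1/27648 = 1/27648; (3j)²=10/429 [(5 5 4; 1 3 -4)], sign=+1
I_A²/I_B² = (2/143)/(10/429) = 3/5

3/5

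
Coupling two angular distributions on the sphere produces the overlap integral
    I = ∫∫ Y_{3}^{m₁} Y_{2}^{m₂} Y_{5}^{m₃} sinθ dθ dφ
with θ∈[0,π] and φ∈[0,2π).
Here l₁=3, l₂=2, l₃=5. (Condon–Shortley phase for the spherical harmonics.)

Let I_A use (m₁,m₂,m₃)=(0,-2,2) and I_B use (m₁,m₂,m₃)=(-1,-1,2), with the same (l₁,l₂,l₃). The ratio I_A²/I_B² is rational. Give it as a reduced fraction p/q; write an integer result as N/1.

1/3

Shared (l₁,l₂,l₃)=(3,2,5): N and (l;000)² cancel in I_A²/I_B².
A: Δ = 0!·6!·4!/11! = 1/2310; Racah Σ t=0..0: t=0:+1/864 = 1/864; ⇒ 3j(3 2 5; 0 -2 2)² = 1/66, sgn -1
B: Δ = 0!·6!·4!/11! = 1/2310; Racah Σ t=0..0: t=0:+1/288 = 1/288; ⇒ 3j(3 2 5; -1 -1 2)² = 1/22, sgn -1
I_A²/I_B² = (1/66)/(1/22) = 1/3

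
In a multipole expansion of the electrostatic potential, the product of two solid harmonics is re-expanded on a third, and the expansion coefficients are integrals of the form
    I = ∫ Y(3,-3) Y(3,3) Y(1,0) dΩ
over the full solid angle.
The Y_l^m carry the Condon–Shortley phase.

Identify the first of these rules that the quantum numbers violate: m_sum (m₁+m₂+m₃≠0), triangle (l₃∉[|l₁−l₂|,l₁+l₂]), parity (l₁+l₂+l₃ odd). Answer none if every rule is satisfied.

parity

Σmᵢ = 0  ✓
l₃∈[|l₁−l₂|,l₁+l₂]=[0,6], have l₃=1  ✓
Σlᵢ = 7 ⇒ odd  ✗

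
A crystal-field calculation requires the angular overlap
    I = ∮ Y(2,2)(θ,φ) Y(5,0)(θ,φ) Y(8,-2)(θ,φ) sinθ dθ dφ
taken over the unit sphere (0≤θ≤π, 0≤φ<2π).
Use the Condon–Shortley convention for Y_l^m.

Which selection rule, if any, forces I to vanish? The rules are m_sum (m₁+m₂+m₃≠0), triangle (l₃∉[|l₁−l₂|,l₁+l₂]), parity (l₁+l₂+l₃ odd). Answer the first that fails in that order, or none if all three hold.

m₁+m₂+m₃ = 2 + 0 − 2 = 0  ✓
triangle: |2−5|=3 ≤ l₃=8 ≤ 2+5=7  ✗
parity: l₁+l₂+l₃ = 15 is odd

triangle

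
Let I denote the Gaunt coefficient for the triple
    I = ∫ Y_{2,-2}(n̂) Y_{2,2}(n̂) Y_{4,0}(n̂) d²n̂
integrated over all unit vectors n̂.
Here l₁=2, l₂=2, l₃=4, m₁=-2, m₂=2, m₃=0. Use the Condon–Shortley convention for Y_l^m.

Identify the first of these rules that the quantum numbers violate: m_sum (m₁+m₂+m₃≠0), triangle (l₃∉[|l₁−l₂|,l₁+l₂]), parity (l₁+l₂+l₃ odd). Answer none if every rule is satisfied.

m₁+m₂+m₃ = -2 + 2 + 0 = 0  ✓
triangle: |2−2|=0 ≤ l₃=4 ≤ 2+2=4  ✓
parity: l₁+l₂+l₃ = 8 is even  ✓

none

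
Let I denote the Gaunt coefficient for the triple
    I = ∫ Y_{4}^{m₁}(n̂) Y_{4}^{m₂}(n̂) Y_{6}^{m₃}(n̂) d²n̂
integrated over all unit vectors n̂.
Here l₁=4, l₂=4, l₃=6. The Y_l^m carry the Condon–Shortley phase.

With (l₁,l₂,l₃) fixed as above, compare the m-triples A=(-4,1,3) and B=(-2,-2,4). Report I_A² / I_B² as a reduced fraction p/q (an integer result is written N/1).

20/21

l's match ⇒ only the (l;m) 3-j factors differ between A and B.
A: triangle coeff Δ(4,4,6) = 1/1261260; Σ_t [2,2]: t=2:+1/51840 = 1/51840; (3j)²=8/429 [(4 4 6; -4 1 3)], sign=-1
B: triangle coeff Δ(4,4,6) = 1/1261260; Σ_t [0,2]: t=0:+1/69120 t=1:−1/14400 t=2:+1/69120 = -7/172800; (3j)²=14/715 [(4 4 6; -2 -2 4)], sign=-1
I_A²/I_B² = (8/429)/(14/715) = 20/21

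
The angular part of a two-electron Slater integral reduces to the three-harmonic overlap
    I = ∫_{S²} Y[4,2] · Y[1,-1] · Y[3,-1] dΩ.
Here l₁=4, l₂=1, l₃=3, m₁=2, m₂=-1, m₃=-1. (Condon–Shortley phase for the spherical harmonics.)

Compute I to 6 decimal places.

Checks pass: Σm=0; 8 even; l₃=3∈[3,5].
(2·4+1)(2·1+1)(2·3+1) = 189
Δ: 2! 6! 0! / 9! → 1/252
sum: t=1:−1/36 = -1/36
3j²(4 1 3; 0 0 0) = Δ·Π!·Σ² = 4/63  (sign +1)
sum: t=0:+1/96 = 1/96
3j²(4 1 3; 2 -1 -1) = Δ·Π!·Σ² = 5/84  (sign +1)
combine: 4πI² = 189·4/63·5/84 = 5/7
take √, sign +1: I = 0.23841361

0.238414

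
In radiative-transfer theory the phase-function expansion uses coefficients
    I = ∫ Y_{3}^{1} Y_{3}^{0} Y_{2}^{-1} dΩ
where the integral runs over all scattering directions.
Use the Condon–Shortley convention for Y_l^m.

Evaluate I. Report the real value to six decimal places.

-0.059471

m-sum 0 ✓  L=8 even ✓  0≤2≤6 ✓
Π(2lᵢ+1) = 7×7×5 = 245
triangle coeff Δ(3,3,2) = 1/3780
Σ_t [1,3]: t=1:−1/24 t=2:+1/4 t=3:−1/24 = 1/6
(3j)²=4/105 [(3 3 2; 0 0 0)], sign=+1
Σ_t [1,2]: t=1:−1/12 t=2:+1/8 = 1/24
(3j)²=1/210 [(3 3 2; 1 0 -1)], sign=-1
⇒ 4πI² = 2/45
I = (-1)√(2/45/(4π)) = -0.05947080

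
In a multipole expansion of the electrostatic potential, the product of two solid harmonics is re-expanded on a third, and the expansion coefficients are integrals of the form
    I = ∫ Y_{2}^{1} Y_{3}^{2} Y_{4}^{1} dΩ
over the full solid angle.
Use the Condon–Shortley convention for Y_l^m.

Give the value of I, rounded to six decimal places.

1 + 2 + 1 = 4 ≠ 0: azimuthal integral kills it; I = 0

0.000000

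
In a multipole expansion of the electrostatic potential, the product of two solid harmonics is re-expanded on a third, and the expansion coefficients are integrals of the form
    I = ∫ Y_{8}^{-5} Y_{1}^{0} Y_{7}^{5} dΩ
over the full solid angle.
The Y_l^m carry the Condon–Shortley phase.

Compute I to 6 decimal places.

-0.191081

Checks pass: Σm=0; 16 even; l₃=7∈[7,9].
(2·8+1)(2·1+1)(2·7+1) = 765
Δ: 2! 14! 0! / 17! → 1/2040
sum: t=1:−1/25401600 = -1/25401600
3j²(8 1 7; 0 0 0) = Δ·Π!·Σ² = 8/255  (sign +1)
sum: t=1:−1/958003200 = -1/958003200
3j²(8 1 7; -5 0 5) = Δ·Π!·Σ² = 13/680  (sign -1)
combine: 4πI² = 765·8/255·13/680 = 39/85
take √, sign -1: I = -0.19108118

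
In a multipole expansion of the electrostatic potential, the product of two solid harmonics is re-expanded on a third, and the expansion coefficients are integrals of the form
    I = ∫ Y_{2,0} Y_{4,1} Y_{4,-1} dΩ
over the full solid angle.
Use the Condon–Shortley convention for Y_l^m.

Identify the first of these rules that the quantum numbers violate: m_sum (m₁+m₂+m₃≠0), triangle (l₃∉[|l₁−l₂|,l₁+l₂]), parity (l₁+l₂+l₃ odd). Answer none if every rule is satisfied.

m₁+m₂+m₃ = 0 + 1 − 1 = 0  ✓
triangle: |2−4|=2 ≤ l₃=4 ≤ 2+4=6  ✓
parity: l₁+l₂+l₃ = 10 is even  ✓

none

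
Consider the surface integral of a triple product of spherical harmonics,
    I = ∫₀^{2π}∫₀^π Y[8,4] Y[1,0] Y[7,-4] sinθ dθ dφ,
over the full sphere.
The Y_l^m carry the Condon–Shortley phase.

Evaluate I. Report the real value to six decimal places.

0.211986

Checks pass: Σm=0; 16 even; l₃=7∈[7,9].
(2·8+1)(2·1+1)(2·7+1) = 765
Δ: 2! 14! 0! / 17! → 1/2040
sum: t=1:−1/25401600 = -1/25401600
3j²(8 1 7; 0 0 0) = Δ·Π!·Σ² = 8/255  (sign +1)
sum: t=1:−1/239500800 = -1/239500800
3j²(8 1 7; 4 0 -4) = Δ·Π!·Σ² = 2/85  (sign +1)
combine: 4πI² = 765·8/255·2/85 = 48/85
take √, sign +1: I = 0.21198553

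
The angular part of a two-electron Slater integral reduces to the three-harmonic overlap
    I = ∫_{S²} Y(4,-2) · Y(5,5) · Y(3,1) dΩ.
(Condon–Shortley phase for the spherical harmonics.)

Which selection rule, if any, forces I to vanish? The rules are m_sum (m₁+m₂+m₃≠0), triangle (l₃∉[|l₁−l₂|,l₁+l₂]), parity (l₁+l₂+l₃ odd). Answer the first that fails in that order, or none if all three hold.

m_sum

azimuthal sum: -2 + 5 + 1 = 4  ✗
1 ≤ 3 ≤ 9 (triangle on l)
L = 4 + 5 + 3 = 12 (even)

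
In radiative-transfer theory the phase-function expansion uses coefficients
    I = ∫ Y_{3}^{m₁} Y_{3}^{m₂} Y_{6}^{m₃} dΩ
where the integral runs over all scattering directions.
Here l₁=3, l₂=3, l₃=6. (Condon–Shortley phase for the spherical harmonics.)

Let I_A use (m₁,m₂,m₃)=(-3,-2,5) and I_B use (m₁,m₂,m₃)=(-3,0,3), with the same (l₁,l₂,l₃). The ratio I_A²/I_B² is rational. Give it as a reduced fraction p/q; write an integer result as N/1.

11/2

Shared (l₁,l₂,l₃)=(3,3,6): N and (l;000)² cancel in I_A²/I_B².
A: Δ = 0!·6!·6!/13! = 1/12012; Racah Σ t=0..0: t=0:+1/86400 = 1/86400; ⇒ 3j(3 3 6; -3 -2 5)² = 1/26, sgn -1
B: Δ = 0!·6!·6!/13! = 1/12012; Racah Σ t=0..0: t=0:+1/25920 = 1/25920; ⇒ 3j(3 3 6; -3 0 3)² = 1/143, sgn -1
I_A²/I_B² = (1/26)/(1/143) = 11/2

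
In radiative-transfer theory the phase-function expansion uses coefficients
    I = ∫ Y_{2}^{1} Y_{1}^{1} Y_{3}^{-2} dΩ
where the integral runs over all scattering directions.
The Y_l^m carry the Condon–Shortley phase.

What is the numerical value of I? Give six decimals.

0.261169

m-sum 0 ✓  L=6 even ✓  1≤3≤3 ✓
Π(2lᵢ+1) = 5×3×7 = 105
triangle coeff Δ(2,1,3) = 1/105
Σ_t [0,0]: t=0:+1/4 = 1/4
(3j)²=3/35 [(2 1 3; 0 0 0)], sign=-1
Σ_t [0,0]: t=0:+1/12 = 1/12
(3j)²=2/21 [(2 1 3; 1 1 -2)], sign=-1
⇒ 4πI² = 6/7
I = (+1)√(6/7/(4π)) = 0.26116903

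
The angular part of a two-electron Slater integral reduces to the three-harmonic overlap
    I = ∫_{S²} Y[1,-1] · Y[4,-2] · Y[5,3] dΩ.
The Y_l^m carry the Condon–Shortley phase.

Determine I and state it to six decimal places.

-0.259847

m-sum 0 ✓  L=10 even ✓  3≤5≤5 ✓
Π(2lᵢ+1) = 3×9×11 = 297
triangle coeff Δ(1,4,5) = 1/495
Σ_t [0,0]: t=0:+1/576 = 1/576
(3j)²=5/99 [(1 4 5; 0 0 0)], sign=-1
Σ_t [0,0]: t=0:+1/2880 = 1/2880
(3j)²=28/495 [(1 4 5; -1 -2 3)], sign=+1
⇒ 4πI² = 28/33
I = (-1)√(28/33/(4π)) = -0.25984664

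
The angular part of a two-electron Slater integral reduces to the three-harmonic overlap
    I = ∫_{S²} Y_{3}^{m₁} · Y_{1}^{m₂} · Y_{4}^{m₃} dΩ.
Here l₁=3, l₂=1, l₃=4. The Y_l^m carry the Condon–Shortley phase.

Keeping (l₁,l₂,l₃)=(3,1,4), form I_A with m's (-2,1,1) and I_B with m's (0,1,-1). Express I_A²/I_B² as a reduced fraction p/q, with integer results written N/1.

3/10

l's match ⇒ only the (l;m) 3-j factors differ between A and B.
A: triangle coeff Δ(3,1,4) = 1/252; Σ_t [0,0]: t=0:+1/240 = 1/240; (3j)²=1/84 [(3 1 4; -2 1 1)], sign=-1
B: triangle coeff Δ(3,1,4) = 1/252; Σ_t [0,0]: t=0:+1/72 = 1/72; (3j)²=5/126 [(3 1 4; 0 1 -1)], sign=-1
I_A²/I_B² = (1/84)/(5/126) = 3/10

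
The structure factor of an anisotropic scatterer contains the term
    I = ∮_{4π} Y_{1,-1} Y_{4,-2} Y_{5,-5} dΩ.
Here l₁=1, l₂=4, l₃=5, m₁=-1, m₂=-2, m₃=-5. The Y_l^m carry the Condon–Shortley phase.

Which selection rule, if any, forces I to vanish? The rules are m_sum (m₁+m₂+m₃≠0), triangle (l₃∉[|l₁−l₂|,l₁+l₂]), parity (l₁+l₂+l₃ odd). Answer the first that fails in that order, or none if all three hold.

Σmᵢ = -8  ✗
l₃∈[|l₁−l₂|,l₁+l₂]=[3,5], have l₃=5
Σlᵢ = 10 ⇒ even

m_sum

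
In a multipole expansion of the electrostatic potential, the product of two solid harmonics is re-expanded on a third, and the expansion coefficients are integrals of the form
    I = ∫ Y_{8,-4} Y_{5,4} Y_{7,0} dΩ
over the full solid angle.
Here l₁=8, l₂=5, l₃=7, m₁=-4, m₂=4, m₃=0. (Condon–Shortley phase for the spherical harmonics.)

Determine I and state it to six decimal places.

-0.028786

Rules hold: Σm=0, L=20 even, 3≤7≤13.
N = 17·11·15 = 2805
Δ = 6!·10!·4!/21! = 1/814773960
Racah Σ t=1..5: t=1:−1/87091200 t=2:+1/4976640 t=3:−1/2073600 t=4:+1/4976640 t=5:−1/87091200 = -1/9676800
⇒ 3j(8 5 7; 0 0 0)² = 360/46189, sgn +1
Racah Σ t=5..6: t=5:−1/87091200 t=6:+1/74649600 = 1/522547200
⇒ 3j(8 5 7; -4 4 0)² = 2/4199, sgn -1
4πI² = N·(3j₀)²·(3jₘ)² = 10800/1037153
I = -1·√(0.0104131/4π) = -0.02878628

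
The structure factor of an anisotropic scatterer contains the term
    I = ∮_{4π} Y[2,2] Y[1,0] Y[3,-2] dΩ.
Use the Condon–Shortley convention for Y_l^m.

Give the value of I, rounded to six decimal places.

0.184674

Rules hold: Σm=0, L=6 even, 1≤3≤3.
N = 5·3·7 = 105
Δ = 0!·4!·2!/7! = 1/105
Racah Σ t=0..0: t=0:+1/4 = 1/4
⇒ 3j(2 1 3; 0 0 0)² = 3/35, sgn -1
Racah Σ t=0..0: t=0:+1/24 = 1/24
⇒ 3j(2 1 3; 2 0 -2)² = 1/21, sgn -1
4πI² = N·(3j₀)²·(3jₘ)² = 3/7
I = +1·√(0.428571/4π) = 0.18467439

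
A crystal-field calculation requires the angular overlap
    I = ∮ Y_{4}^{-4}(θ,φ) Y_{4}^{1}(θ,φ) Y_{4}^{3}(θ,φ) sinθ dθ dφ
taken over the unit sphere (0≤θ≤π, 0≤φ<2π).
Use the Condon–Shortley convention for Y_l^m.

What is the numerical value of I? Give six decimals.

-0.168431

Checks pass: Σm=0; 12 even; l₃=4∈[0,8].
(2·4+1)(2·4+1)(2·4+1) = 729
Δ: 4! 4! 4! / 13! → 1/450450
sum: t=0:+1/13824 t=1:−1/216 t=2:+1/64 t=3:−1/216 t=4:+1/13824 = 5/768
3j²(4 4 4; 0 0 0) = Δ·Π!·Σ² = 18/1001  (sign +1)
sum: t=4:+1/3456 = 1/3456
3j²(4 4 4; -4 1 3) = Δ·Π!·Σ² = 35/1287  (sign -1)
combine: 4πI² = 729·18/1001·35/1287 = 7290/20449
take √, sign -1: I = -0.16843130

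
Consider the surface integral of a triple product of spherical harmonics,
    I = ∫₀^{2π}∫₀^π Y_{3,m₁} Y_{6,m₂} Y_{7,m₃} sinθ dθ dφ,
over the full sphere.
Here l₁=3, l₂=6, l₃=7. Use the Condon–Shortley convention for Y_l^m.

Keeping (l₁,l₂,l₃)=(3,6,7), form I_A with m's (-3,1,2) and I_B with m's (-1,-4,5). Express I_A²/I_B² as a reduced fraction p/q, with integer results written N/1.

39690/9251

Shared (l₁,l₂,l₃)=(3,6,7): N and (l;000)² cancel in I_A²/I_B².
A: Δ = 2!·4!·10!/17! = 1/2042040; Racah Σ t=2..2: t=2:+1/691200 = 1/691200; ⇒ 3j(3 6 7; -3 1 2)² = 189/9724, sgn -1
B: Δ = 2!·4!·10!/17! = 1/2042040; Racah Σ t=0..2: t=0:+1/3870720 t=1:−1/2177280 t=2:+1/29030400 = -29/174182400; ⇒ 3j(3 6 7; -1 -4 5)² = 841/185640, sgn -1
I_A²/I_B² = (189/9724)/(841/185640) = 39690/9251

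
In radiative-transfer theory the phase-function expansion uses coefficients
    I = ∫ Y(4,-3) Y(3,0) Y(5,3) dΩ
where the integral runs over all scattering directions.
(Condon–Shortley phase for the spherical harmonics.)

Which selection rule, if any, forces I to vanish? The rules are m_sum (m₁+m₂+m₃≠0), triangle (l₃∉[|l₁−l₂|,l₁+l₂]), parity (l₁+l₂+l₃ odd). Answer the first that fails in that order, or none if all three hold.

none

m₁+m₂+m₃ = -3 + 0 + 3 = 0  ✓
triangle: |4−3|=1 ≤ l₃=5 ≤ 4+3=7  ✓
parity: l₁+l₂+l₃ = 12 is even  ✓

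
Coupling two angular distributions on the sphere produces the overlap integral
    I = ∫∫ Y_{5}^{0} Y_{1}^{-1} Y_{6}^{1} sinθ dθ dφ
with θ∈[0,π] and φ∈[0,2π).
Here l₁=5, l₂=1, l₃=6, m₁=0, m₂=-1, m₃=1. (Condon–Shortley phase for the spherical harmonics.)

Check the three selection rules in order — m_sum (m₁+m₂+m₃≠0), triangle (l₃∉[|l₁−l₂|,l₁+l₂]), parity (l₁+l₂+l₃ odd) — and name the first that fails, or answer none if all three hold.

none

m₁+m₂+m₃ = 0 − 1 + 1 = 0  ✓
triangle: |5−1|=4 ≤ l₃=6 ≤ 5+1=6  ✓
parity: l₁+l₂+l₃ = 12 is even  ✓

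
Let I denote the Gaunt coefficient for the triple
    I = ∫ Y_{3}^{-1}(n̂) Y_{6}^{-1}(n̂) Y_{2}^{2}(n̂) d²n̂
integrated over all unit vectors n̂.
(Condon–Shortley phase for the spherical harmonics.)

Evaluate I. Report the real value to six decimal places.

|3−6|≤2≤3+6 violated ⇒ I = 0

0.000000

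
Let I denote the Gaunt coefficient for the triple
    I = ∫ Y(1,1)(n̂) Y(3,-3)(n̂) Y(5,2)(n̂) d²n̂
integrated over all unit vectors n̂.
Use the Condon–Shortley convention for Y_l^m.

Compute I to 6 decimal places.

|1−3|≤5≤1+3 violated ⇒ I = 0

0.000000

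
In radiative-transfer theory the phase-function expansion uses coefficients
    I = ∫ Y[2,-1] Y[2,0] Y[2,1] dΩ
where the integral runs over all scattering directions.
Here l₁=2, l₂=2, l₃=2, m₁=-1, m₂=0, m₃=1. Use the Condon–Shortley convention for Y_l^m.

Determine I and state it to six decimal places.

-0.090112

Checks pass: Σm=0; 6 even; l₃=2∈[0,4].
(2·2+1)(2·2+1)(2·2+1) = 125
Δ: 2! 2! 2! / 7! → 1/630
sum: t=0:+1/8 t=1:−1/1 t=2:+1/8 = -3/4
3j²(2 2 2; 0 0 0) = Δ·Π!·Σ² = 2/35  (sign -1)
sum: t=1:−1/2 t=2:+1/4 = -1/4
3j²(2 2 2; -1 0 1) = Δ·Π!·Σ² = 1/70  (sign +1)
combine: 4πI² = 125·2/35·1/70 = 5/49
take √, sign -1: I = -0.09011188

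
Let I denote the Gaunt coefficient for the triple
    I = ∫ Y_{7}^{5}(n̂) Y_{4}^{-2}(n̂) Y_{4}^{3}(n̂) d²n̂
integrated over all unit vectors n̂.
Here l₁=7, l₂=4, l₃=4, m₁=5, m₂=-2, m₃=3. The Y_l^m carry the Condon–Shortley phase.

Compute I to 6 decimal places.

5 − 2 + 3 = 6 ≠ 0: azimuthal integral kills it; I = 0

0.000000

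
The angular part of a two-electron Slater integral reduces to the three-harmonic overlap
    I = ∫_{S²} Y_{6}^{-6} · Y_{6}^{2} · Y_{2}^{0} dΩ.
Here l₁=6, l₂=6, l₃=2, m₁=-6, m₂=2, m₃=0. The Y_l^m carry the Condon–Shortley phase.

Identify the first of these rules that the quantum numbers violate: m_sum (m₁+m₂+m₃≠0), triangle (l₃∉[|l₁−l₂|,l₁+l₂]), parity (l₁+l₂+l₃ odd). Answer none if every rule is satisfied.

m_sum

Σmᵢ = -4  ✗
l₃∈[|l₁−l₂|,l₁+l₂]=[0,12], have l₃=2
Σlᵢ = 14 ⇒ even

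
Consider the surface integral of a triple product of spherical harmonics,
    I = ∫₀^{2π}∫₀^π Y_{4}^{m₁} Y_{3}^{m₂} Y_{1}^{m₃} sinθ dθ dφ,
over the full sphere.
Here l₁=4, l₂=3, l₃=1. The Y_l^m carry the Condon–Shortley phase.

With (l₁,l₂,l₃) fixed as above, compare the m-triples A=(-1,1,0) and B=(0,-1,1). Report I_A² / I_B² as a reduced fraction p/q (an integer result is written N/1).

5/2

l's match ⇒ only the (l;m) 3-j factors differ between A and B.
A: triangle coeff Δ(4,3,1) = 1/252; Σ_t [4,4]: t=4:+1/48 = 1/48; (3j)²=5/84 [(4 3 1; -1 1 0)], sign=-1
B: triangle coeff Δ(4,3,1) = 1/252; Σ_t [2,2]: t=2:+1/96 = 1/96; (3j)²=1/42 [(4 3 1; 0 -1 1)], sign=+1
I_A²/I_B² = (5/84)/(1/42) = 5/2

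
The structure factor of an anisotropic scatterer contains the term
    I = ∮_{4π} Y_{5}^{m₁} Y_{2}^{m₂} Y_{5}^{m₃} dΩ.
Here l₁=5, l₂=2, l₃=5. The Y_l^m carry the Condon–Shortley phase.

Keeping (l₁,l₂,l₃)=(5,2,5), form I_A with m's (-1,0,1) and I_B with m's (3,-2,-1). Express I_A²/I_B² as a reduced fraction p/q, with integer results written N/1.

81/112

l's match ⇒ only the (l;m) 3-j factors differ between A and B.
A: triangle coeff Δ(5,2,5) = 1/38610; Σ_t [0,2]: t=0:+1/5760 t=1:−1/720 t=2:+1/2304 = -1/1280; (3j)²=27/1430 [(5 2 5; -1 0 1)], sign=-1
B: triangle coeff Δ(5,2,5) = 1/38610; Σ_t [0,0]: t=0:+1/5760 = 1/5760; (3j)²=56/2145 [(5 2 5; 3 -2 -1)], sign=+1
I_A²/I_B² = (27/1430)/(56/2145) = 81/112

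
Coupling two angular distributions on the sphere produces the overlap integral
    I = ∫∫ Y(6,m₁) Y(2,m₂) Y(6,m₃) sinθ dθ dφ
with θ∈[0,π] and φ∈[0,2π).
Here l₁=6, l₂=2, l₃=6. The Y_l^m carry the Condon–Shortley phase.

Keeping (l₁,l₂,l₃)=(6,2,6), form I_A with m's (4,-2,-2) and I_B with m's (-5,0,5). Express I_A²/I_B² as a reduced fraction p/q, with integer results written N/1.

Shared (l₁,l₂,l₃)=(6,2,6): N and (l;000)² cancel in I_A²/I_B².
A: Δ = 2!·10!·2!/15! = 1/90090; Racah Σ t=0..0: t=0:+1/322560 = 1/322560; ⇒ 3j(6 2 6; 4 -2 -2)² = 18/1001, sgn +1
B: Δ = 2!·10!·2!/15! = 1/90090; Racah Σ t=1..2: t=1:−1/3628800 t=2:+1/1451520 = 1/2419200; ⇒ 3j(6 2 6; -5 0 5)² = 11/910, sgn -1
I_A²/I_B² = (18/1001)/(11/910) = 180/121

180/121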